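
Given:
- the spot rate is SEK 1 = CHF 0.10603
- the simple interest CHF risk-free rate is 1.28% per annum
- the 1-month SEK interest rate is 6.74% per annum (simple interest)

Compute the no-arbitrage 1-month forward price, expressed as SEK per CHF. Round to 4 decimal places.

9.4742

T = 1/12 years.
Growth of 1 CHF over T: 1 + 0.0128×1/12 = 1.0010667.
Growth of 1 SEK over T: 1 + 0.0674×1/12 = 1.0056167.
CIP: F = S · (grow CHF)/(grow SEK) = 0.10603 × 1.0010667/1.0056167 = 0.1055503 CHF per SEK.
Invert for SEK per CHF: 1 / 0.1055503 = 9.4742.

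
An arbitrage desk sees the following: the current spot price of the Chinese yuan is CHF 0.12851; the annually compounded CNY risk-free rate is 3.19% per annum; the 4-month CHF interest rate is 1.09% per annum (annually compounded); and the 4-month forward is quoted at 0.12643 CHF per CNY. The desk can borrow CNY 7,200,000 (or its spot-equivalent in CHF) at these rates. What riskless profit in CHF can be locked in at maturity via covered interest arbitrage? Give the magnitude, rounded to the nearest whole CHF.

CHF 8,747

T = 4/12 years.
Invest the CNY and cover forward: 7,200,000 × 1.01052223 × 0.12643 = CHF 919,874.34.
Convert at spot and invest in CHF: 7,200,000 × 0.12851 × 1.00362021 = CHF 928,621.68.
The quoted forward undervalues CNY, so borrow CNY, convert to CHF at spot, deposit the CHF at 1.09%, and buy CNY forward at 0.12643 to cover the loan.
The gap between the two covered legs is CHF 8,747.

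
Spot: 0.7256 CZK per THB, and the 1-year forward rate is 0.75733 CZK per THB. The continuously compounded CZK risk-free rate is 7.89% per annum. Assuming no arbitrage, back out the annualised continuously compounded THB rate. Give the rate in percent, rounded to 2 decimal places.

T = 1 year.
CIP gives F = S · g_CZK/g_THB, so g_CZK/g_THB = 0.75733/0.7256 = 1.0437293.
The CZK side grows by e^(0.0789×1) = 1.0820961.
So the THB growth factor = 1.0367593.
r = ln(1.0367593)/1 = 0.036100 → 3.61%.

3.61%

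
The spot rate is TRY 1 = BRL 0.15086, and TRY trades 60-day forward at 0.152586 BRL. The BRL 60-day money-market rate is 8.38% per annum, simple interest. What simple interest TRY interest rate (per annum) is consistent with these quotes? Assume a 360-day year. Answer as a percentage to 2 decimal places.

T = 60/360 years.
By CIP, F/S equals the BRL-to-TRY growth ratio: 0.152586/0.15086 = 1.0114411.
The BRL side grows by 1 + 0.0838×60/360 = 1.0139667.
Hence g_TRY = 1.002497.
(1.002497 − 1)/T = 0.014982, i.e. 1.50%.

1.50%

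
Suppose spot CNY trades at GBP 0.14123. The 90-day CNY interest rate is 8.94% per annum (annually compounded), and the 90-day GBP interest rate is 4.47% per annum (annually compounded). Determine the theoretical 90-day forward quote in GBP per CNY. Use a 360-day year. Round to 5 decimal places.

T = 90/360 years.
GBP growth factor: (1 + 0.0447)^(90/360) = 1.0109924.
CNY accumulates by (1 + 0.0894)^(90/360) = 1.0216375.
So F = 0.14123 × 1.0109924 / 1.0216375 = 0.1397584 (GBP/CNY).

0.13976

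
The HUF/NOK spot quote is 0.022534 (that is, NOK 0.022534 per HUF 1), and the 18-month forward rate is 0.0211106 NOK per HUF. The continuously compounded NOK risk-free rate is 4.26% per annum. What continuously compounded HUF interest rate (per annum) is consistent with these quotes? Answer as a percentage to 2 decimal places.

T = 18/12 years.
CIP gives F = S · g_NOK/g_HUF, so g_NOK/g_HUF = 0.0211106/0.022534 = 0.9368332.
The NOK side grows by e^(0.0426×18/12) = 1.0659858.
That pins the HUF growth at 1.1378608.
r = ln(1.1378608)/(18/12) = 0.086100 → 8.61%.

8.61%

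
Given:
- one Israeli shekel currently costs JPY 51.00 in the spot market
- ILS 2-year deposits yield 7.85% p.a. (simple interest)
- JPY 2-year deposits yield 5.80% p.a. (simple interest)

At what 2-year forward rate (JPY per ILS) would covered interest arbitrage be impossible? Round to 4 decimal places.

49.1927

T = 2 years.
JPY accumulates by 1 + 0.0580×2 = 1.116000.
ILS accumulates by 1 + 0.0785×2 = 1.157000.
Forward (JPY per ILS) = 51.0 × 1.116000 / 1.157000 = 49.192740.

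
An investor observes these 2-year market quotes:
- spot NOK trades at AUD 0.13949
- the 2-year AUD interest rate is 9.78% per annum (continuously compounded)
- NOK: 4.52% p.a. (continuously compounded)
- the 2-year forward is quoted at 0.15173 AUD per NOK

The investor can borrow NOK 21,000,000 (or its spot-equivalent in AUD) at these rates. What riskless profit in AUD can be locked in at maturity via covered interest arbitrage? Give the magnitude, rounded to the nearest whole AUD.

AUD 74,340

T = 2 years.
Route A — deposit NOK, sell forward: 21,000,000 × 1.094612041 × 0.15173 = AUD 3,487,795.18.
Route B — convert at spot, deposit AUD: 21,000,000 × 0.13949 × 1.216040392 = AUD 3,562,134.96.
The quoted forward undervalues NOK, so borrow NOK, convert to AUD at spot, deposit the AUD at 9.78%, and buy NOK forward at 0.15173 to cover the loan.
The gap between the two covered legs is AUD 74,340.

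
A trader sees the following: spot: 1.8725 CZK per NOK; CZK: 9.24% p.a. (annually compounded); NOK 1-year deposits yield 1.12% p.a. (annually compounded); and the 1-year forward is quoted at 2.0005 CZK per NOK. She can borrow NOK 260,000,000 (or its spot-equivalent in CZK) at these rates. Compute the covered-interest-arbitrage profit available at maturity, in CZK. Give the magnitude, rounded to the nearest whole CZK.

T = 1 year.
Keep in NOK, deliver into the forward: 260,000,000·1.011200·2.0005 = CZK 525,955,456.00.
Swap to CZK now, deposit: 260,000,000·1.8725·1.092400 = CZK 531,834,940.00.
The quoted forward undervalues NOK, so borrow NOK, convert to CZK at spot, deposit the CZK at 9.24%, and buy NOK forward at 2.0005 to cover the loan.
Profit = 531,834,940.00 − 525,955,456.00 = CZK 5,879,484.

CZK 5,879,484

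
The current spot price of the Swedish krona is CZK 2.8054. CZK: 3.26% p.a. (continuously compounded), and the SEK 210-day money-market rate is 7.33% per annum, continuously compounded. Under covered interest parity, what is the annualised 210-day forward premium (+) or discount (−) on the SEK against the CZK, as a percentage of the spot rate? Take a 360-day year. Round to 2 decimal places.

T = 210/360 years.
No-arbitrage forward: 2.8054 × 1.0191986 / 1.0436856 = 2.7395796 CZK/SEK.
(F − S)/S ÷ T = (2.7395796 − 2.8054)/2.8054/(210/360) = -0.040221 → -4.02%.

-4.02%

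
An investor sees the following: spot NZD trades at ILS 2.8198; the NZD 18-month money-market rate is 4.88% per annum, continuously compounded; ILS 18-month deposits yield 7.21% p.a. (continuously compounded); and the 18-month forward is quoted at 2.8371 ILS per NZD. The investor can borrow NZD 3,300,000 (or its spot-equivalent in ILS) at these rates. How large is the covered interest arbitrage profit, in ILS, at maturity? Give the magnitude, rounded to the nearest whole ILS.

T = 18/12 years.
Route A — deposit NZD, sell forward: 3,300,000 × 1.075945705 × 2.8371 = ILS 10,073,466.35.
Route B — convert at spot, deposit ILS: 3,300,000 × 2.8198 × 1.114214865 = ILS 10,368,148.15.
The quoted forward undervalues NZD, so borrow NZD, convert to ILS at spot, deposit the ILS at 7.21%, and buy NZD forward at 2.8371 to cover the loan.
Profit = 10,368,148.15 − 10,073,466.35 = ILS 294,682.

ILS 294,682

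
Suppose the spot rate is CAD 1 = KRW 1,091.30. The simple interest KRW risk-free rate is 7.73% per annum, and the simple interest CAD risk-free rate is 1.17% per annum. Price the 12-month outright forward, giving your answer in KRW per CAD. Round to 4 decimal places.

1162.0614

T = 1 year.
KRW growth factor: 1 + 0.0773×1 = 1.077300.
Growth of 1 CAD over T: 1 + 0.0117×1 = 1.011700.
So F = 1091.3 × 1.077300 / 1.011700 = 1162.061372 (KRW/CAD).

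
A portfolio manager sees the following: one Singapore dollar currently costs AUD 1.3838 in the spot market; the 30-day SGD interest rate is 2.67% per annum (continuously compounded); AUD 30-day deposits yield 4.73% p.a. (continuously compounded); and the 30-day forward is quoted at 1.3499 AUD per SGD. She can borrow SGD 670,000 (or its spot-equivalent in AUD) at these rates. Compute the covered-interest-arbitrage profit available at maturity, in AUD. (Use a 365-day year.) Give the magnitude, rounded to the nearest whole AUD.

T = 30/365 years.
Route A — deposit SGD, sell forward: 670,000 × 1.00219693 × 1.3499 = AUD 906,419.98.
Route B — convert at spot, deposit AUD: 670,000 × 1.3838 × 1.00389524 = AUD 930,757.46.
The quoted forward undervalues SGD, so borrow SGD, convert to AUD at spot, deposit the AUD at 4.73%, and buy SGD forward at 1.3499 to cover the loan.
The gap between the two covered legs is AUD 24,337.

AUD 24,337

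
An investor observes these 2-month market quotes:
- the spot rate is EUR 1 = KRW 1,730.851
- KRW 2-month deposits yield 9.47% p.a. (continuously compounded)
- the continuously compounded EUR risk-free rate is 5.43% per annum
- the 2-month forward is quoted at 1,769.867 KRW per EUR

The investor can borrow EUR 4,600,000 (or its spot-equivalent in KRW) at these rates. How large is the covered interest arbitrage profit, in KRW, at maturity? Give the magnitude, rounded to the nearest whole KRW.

KRW 126,825,070

T = 2/12 years.
Route A — deposit EUR, sell forward: 4,600,000 × 1.009091075066 × 1769.867 = KRW 8,215,402,171.27.
Route B — convert at spot, deposit KRW: 4,600,000 × 1730.851 × 1.01590854804 = KRW 8,088,577,100.90.
The quoted forward overvalues EUR, so borrow KRW, buy EUR at spot, deposit the EUR at 5.43%, and sell the proceeds forward at 1,769.867.
Arbitrage profit = |8,215,402,171.27 − 8,088,577,100.90| = KRW 126,825,070.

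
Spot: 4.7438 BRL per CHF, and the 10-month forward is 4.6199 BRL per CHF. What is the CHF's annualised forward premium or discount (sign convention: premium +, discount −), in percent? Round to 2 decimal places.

-3.13%

T = 10/12 years.
Period premium: (4.6199 − 4.7438)/4.7438 = -0.0261183.
Annualise by dividing by T: -0.0261183 / (10/12) = -0.031342 → -3.13%.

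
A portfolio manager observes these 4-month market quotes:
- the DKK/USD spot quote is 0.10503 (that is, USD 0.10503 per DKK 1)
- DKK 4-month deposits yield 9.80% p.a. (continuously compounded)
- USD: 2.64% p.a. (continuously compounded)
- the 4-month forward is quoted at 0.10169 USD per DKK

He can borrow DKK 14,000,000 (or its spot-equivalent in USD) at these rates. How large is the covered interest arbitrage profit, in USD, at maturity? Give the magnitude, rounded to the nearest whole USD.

T = 4/12 years.
Invest the DKK and cover forward: 14,000,000 × 1.03320608 × 0.10169 = USD 1,470,934.17.
Convert at spot and invest in USD: 14,000,000 × 0.10503 × 1.008838834 = USD 1,483,416.80.
The quoted forward undervalues DKK, so borrow DKK, convert to USD at spot, deposit the USD at 2.64%, and buy DKK forward at 0.10169 to cover the loan.
Arbitrage profit = |1,470,934.17 − 1,483,416.80| = USD 12,483.

USD 12,483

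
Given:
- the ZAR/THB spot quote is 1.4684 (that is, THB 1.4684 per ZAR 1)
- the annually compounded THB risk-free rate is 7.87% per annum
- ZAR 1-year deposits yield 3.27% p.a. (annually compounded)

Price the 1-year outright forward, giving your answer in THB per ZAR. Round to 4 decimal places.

1.5338

T = 1 year.
Growth of 1 THB over T: (1 + 0.0787)^1 = 1.078700.
ZAR accumulates by (1 + 0.0327)^1 = 1.032700.
Forward (THB per ZAR) = 1.4684 × 1.078700 / 1.032700 = 1.533808.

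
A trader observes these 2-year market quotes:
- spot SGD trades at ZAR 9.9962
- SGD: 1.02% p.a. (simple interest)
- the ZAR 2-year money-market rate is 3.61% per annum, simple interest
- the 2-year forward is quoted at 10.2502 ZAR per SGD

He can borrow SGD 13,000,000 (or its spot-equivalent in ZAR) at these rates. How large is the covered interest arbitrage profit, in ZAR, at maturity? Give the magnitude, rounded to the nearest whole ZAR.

ZAR 3,362,080

T = 2 years.
Keep in SGD, deliver into the forward: 13,000,000·1.020400·10.2502 = ZAR 135,970,953.04.
Swap to ZAR now, deposit: 13,000,000·9.9962·1.072200 = ZAR 139,333,033.32.
The quoted forward undervalues SGD, so borrow SGD, convert to ZAR at spot, deposit the ZAR at 3.61%, and buy SGD forward at 10.2502 to cover the loan.
The gap between the two covered legs is ZAR 3,362,080.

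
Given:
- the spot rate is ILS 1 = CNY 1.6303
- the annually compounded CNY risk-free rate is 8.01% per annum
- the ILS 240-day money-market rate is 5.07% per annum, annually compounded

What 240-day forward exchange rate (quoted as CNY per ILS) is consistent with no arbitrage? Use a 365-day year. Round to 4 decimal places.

T = 240/365 years.
CNY accumulates by (1 + 0.0801)^(240/365) = 1.0519708.
ILS growth factor: (1 + 0.0507)^(240/365) = 1.0330539.
So F = 1.6303 × 1.0519708 / 1.0330539 = 1.660153 (CNY/ILS).

1.6602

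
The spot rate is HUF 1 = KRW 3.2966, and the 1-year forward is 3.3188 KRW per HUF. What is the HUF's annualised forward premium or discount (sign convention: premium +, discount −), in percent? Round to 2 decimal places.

T = 1 year.
HUF trades forward at +0.67342% vs spot over the period.
Annualise by dividing by T: 0.0067342 / 1 = 0.006734 → 0.67%.

+0.67%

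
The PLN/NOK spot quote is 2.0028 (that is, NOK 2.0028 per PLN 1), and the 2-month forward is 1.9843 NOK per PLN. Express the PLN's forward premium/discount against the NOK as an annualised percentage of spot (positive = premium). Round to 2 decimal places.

-5.54%

T = 2/12 years.
Period premium: (1.9843 − 2.0028)/2.0028 = -0.0092371.
×(1/T) gives -5.54% p.a.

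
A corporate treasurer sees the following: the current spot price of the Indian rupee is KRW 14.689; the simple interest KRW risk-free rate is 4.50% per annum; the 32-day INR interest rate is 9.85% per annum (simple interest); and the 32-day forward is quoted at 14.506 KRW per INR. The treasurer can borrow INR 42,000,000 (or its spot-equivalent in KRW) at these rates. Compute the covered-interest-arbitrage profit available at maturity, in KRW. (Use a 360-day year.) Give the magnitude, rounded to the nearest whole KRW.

T = 32/360 years.
Keep in INR, deliver into the forward: 42,000,000·1.00875555556·14.506 = KRW 614,586,339.74.
Swap to KRW now, deposit: 42,000,000·14.689·1.004000 = KRW 619,405,752.00.
The quoted forward undervalues INR, so borrow INR, convert to KRW at spot, deposit the KRW at 4.50%, and buy INR forward at 14.506 to cover the loan.
The gap between the two covered legs is KRW 4,819,412.

KRW 4,819,412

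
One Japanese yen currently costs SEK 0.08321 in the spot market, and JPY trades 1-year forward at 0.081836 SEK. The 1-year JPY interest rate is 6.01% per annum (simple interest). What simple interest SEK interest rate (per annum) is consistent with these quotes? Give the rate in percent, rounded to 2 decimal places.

T = 1 year.
By CIP, F/S equals the SEK-to-JPY growth ratio: 0.081836/0.08321 = 0.9834876.
JPY growth factor: 1 + 0.0601×1 = 1.060100.
That pins the SEK growth at 1.0425952.
(1.0425952 − 1)/T = 0.042595, i.e. 4.26%.

4.26%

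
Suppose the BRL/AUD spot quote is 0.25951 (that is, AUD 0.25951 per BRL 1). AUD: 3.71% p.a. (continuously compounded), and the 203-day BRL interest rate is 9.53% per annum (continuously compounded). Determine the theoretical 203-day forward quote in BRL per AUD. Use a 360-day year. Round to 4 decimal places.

3.9820

T = 203/360 years.
AUD growth factor: e^(0.0371×203/360) = 1.0211406.
BRL growth factor: e^(0.0953×203/360) = 1.0552087.
CIP: F = S · (grow AUD)/(grow BRL) = 0.25951 × 1.0211406/1.0552087 = 0.2511316 AUD per BRL.
Quoted the other way: 1/0.2511316 = 3.9820 BRL per AUD.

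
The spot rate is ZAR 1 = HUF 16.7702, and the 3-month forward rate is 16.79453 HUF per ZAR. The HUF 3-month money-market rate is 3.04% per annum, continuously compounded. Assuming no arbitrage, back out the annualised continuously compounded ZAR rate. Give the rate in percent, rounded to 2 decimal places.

T = 3/12 years.
CIP gives F = S · g_HUF/g_ZAR, so g_HUF/g_ZAR = 16.79453/16.7702 = 1.0014508.
HUF growth factor: e^(0.0304×3/12) = 1.007629.
That pins the ZAR growth at 1.0061692.
Take logs: ln 1.0061692 / (3/12) = 0.024601, so 2.46%.

2.46%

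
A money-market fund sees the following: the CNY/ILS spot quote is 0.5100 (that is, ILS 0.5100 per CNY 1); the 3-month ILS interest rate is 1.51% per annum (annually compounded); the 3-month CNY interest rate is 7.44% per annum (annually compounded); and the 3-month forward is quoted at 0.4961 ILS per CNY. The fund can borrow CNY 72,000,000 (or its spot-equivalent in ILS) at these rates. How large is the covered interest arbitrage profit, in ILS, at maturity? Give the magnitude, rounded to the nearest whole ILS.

ILS 492,033

T = 3/12 years.
Keep in CNY, deliver into the forward: 72,000,000·1.0181024907·0.4961 = ILS 36,365,806.49.
Swap to ILS now, deposit: 72,000,000·0.5100·1.0037538104 = ILS 36,857,839.92.
The quoted forward undervalues CNY, so borrow CNY, convert to ILS at spot, deposit the ILS at 1.51%, and buy CNY forward at 0.4961 to cover the loan.
The gap between the two covered legs is ILS 492,033.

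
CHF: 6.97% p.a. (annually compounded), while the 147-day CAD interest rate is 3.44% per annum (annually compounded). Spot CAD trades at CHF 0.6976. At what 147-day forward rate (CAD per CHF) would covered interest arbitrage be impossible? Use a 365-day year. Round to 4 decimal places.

T = 147/365 years.
CHF accumulates by (1 + 0.0697)^(147/365) = 1.0275074.
Growth of 1 CAD over T: (1 + 0.0344)^(147/365) = 1.0137145.
CIP: F = S · (grow CHF)/(grow CAD) = 0.6976 × 1.0275074/1.0137145 = 0.7070918 CHF per CAD.
Quoted the other way: 1/0.7070918 = 1.4142 CAD per CHF.

1.4142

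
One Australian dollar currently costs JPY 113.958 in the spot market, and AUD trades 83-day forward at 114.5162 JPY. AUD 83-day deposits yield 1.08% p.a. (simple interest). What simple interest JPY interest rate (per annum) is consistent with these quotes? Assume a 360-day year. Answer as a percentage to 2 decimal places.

3.21%

T = 83/360 years.
By CIP, F/S equals the JPY-to-AUD growth ratio: 114.5162/113.958 = 1.0048983.
AUD growth factor: 1 + 0.0108×83/360 = 1.002490.
That pins the JPY growth at 1.0074005.
(1.0074005 − 1)/T = 0.032099, i.e. 3.21%.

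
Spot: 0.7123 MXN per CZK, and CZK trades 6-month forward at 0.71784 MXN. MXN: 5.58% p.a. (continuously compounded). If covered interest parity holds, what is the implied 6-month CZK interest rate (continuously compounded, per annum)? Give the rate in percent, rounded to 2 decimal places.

4.03%

T = 6/12 years.
CIP gives F = S · g_MXN/g_CZK, so g_MXN/g_CZK = 0.71784/0.7123 = 1.0077776.
MXN growth factor: e^(0.0558×6/12) = 1.0282928.
So the CZK growth factor = 1.0203569.
r = ln(1.0203569)/(6/12) = 0.040305 → 4.03%.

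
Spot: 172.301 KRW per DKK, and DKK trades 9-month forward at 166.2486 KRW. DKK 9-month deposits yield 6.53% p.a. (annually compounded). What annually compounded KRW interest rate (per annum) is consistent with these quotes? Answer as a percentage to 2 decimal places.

T = 9/12 years.
F/S = 166.2486/172.301 = 0.9648731 = (growth of KRW) / (growth of DKK).
The DKK side grows by (1 + 0.0653)^(9/12) = 1.0485857.
Hence g_KRW = 1.0117521.
r = 1.0117521^(12/9) − 1 = 0.015700 → 1.57%.

1.57%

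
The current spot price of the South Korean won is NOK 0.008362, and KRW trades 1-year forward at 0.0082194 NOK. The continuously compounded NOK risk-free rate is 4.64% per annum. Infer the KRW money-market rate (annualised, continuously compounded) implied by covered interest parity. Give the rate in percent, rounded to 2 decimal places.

T = 1 year.
F/S = 0.0082194/0.008362 = 0.9829467 = (growth of NOK) / (growth of KRW).
The NOK side grows by e^(0.0464×1) = 1.0474933.
That pins the KRW growth at 1.0656664.
r = ln(1.0656664)/1 = 0.063600 → 6.36%.

6.36%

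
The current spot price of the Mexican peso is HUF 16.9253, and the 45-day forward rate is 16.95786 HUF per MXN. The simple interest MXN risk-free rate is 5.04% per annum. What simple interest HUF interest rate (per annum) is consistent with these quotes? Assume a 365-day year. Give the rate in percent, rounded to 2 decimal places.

T = 45/365 years.
F/S = 16.95786/16.9253 = 1.0019237 = (growth of HUF) / (growth of MXN).
The MXN side grows by 1 + 0.0504×45/365 = 1.0062137.
So the HUF growth factor = 1.0081494.
r = (1.0081494 − 1)/(45/365) = 0.066101 → 6.61%.

6.61%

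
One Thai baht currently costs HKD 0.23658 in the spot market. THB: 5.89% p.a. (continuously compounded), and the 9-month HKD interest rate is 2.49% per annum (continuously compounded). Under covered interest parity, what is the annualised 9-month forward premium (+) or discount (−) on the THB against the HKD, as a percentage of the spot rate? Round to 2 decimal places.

T = 9/12 years.
CIP forward (HKD per THB) = 0.23658 × 1.0188505/1.0451652 = 0.23062350.
Annualised premium = (F − S)/S × (1/T) = (0.23062350 − 0.23658)/0.23658 ÷ (9/12) = -3.36%.

-3.36%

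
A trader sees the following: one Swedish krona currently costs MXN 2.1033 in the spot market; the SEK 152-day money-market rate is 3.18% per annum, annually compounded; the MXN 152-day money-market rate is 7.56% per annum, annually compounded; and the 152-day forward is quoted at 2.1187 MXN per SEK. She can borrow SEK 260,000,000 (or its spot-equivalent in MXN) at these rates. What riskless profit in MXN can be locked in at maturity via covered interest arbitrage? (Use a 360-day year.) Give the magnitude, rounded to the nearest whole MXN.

MXN 5,755,525

T = 152/360 years.
Keep in SEK, deliver into the forward: 260,000,000·1.01330534192·2.1187 = MXN 558,191,407.26.
Swap to MXN now, deposit: 260,000,000·2.1033·1.03124930386 = MXN 563,946,931.81.
The quoted forward undervalues SEK, so borrow SEK, convert to MXN at spot, deposit the MXN at 7.56%, and buy SEK forward at 2.1187 to cover the loan.
Arbitrage profit = |558,191,407.26 − 563,946,931.81| = MXN 5,755,525.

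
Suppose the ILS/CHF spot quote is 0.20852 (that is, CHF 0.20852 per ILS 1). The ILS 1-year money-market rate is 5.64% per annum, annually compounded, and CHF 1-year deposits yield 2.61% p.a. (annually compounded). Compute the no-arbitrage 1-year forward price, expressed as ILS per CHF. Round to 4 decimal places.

4.9373

T = 1 year.
CHF accumulates by (1 + 0.0261)^1 = 1.026100.
ILS accumulates by (1 + 0.0564)^1 = 1.056400.
So F = 0.20852 × 1.026100 / 1.056400 = 0.2025392 (CHF/ILS).
Invert for ILS per CHF: 1 / 0.2025392 = 4.9373.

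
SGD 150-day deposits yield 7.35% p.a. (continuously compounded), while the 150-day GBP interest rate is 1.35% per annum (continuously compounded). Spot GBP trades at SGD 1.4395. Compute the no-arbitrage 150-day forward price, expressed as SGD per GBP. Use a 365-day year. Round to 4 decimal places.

T = 150/365 years.
SGD accumulates by e^(0.0735×150/365) = 1.0306663.
GBP accumulates by e^(0.0135×150/365) = 1.0055634.
Forward (SGD per GBP) = 1.4395 × 1.0306663 / 1.0055634 = 1.475436.

1.4754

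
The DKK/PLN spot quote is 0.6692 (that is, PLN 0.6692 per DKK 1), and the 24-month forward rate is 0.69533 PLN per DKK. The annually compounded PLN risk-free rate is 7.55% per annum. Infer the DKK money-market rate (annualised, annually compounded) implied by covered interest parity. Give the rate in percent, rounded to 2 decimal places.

5.51%

T = 2 years.
By CIP, F/S equals the PLN-to-DKK growth ratio: 0.69533/0.6692 = 1.0390466.
The PLN side grows by (1 + 0.0755)^2 = 1.1567002.
Hence g_DKK = 1.1132323.
Annualise: 1.1132323^(1/2) − 1 = 0.055098 = 5.51%.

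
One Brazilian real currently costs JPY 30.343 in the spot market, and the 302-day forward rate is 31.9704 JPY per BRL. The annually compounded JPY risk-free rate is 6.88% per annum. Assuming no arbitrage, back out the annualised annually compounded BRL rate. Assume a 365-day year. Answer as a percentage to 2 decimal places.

0.34%

T = 302/365 years.
F/S = 31.9704/30.343 = 1.0536335 = (growth of JPY) / (growth of BRL).
JPY growth factor: (1 + 0.0688)^(302/365) = 1.0565957.
That pins the BRL growth at 1.0028114.
r = 1.0028114^(365/302) − 1 = 0.003399 → 0.34%.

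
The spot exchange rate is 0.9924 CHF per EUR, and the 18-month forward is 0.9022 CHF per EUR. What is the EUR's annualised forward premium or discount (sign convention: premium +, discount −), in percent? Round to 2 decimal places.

T = 18/12 years.
Period premium: (0.9022 − 0.9924)/0.9924 = -0.0908908.
×(1/T) gives -6.06% p.a.

-6.06%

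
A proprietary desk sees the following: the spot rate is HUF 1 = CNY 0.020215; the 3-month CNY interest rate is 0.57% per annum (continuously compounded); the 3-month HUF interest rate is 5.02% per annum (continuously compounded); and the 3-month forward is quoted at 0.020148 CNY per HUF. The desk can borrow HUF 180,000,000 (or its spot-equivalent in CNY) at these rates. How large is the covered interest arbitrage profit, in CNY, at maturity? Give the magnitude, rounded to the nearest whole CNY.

T = 3/12 years.
Keep in HUF, deliver into the forward: 180,000,000·1.012629082·0.020148 = CNY 3,672,441.13.
Swap to CNY now, deposit: 180,000,000·0.020215·1.001426016 = CNY 3,643,888.84.
The quoted forward overvalues HUF, so borrow CNY, buy HUF at spot, deposit the HUF at 5.02%, and sell the proceeds forward at 0.020148.
The gap between the two covered legs is CNY 28,552.

CNY 28,552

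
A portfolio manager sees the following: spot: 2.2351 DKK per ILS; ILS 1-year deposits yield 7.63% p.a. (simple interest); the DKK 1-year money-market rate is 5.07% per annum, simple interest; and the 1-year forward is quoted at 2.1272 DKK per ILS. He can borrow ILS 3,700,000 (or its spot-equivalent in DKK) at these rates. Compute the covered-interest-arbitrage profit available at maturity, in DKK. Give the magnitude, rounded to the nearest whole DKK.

DKK 217,983

T = 1 year.
Keep in ILS, deliver into the forward: 3,700,000·1.076300·2.1272 = DKK 8,471,169.83.
Swap to DKK now, deposit: 3,700,000·2.2351·1.050700 = DKK 8,689,152.41.
The quoted forward undervalues ILS, so borrow ILS, convert to DKK at spot, deposit the DKK at 5.07%, and buy ILS forward at 2.1272 to cover the loan.
Profit = 8,689,152.41 − 8,471,169.83 = DKK 217,983.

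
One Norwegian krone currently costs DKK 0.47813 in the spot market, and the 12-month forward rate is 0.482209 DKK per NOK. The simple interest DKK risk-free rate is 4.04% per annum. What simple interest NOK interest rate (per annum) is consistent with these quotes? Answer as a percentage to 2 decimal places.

T = 1 year.
F/S = 0.482209/0.47813 = 1.0085312 = (growth of DKK) / (growth of NOK).
The DKK side grows by 1 + 0.0404×1 = 1.040400.
So the NOK growth factor = 1.0315992.
(1.0315992 − 1)/T = 0.031599, i.e. 3.16%.

3.16%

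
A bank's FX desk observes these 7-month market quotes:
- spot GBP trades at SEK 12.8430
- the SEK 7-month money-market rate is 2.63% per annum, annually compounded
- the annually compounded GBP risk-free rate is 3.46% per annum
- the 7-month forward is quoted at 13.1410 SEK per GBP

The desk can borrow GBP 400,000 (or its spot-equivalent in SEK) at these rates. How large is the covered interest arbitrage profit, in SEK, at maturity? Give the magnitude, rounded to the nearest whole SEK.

T = 7/12 years.
Invest the GBP and cover forward: 400,000 × 1.020040174 × 13.1410 = SEK 5,361,739.17.
Convert at spot and invest in SEK: 400,000 × 12.8430 × 1.015258635 = SEK 5,215,586.66.
The quoted forward overvalues GBP, so borrow SEK, buy GBP at spot, deposit the GBP at 3.46%, and sell the proceeds forward at 13.1410.
Arbitrage profit = |5,361,739.17 − 5,215,586.66| = SEK 146,153.

SEK 146,153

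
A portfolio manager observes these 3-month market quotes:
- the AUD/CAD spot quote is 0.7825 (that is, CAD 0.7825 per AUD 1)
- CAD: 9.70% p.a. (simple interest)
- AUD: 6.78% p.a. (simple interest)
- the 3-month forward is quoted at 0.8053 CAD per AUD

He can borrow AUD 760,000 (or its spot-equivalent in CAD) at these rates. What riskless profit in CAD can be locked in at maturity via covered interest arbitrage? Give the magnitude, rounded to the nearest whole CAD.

CAD 13,280

T = 3/12 years.
Keep in AUD, deliver into the forward: 760,000·1.016950·0.8053 = CAD 622,401.87.
Swap to CAD now, deposit: 760,000·0.7825·1.024250 = CAD 609,121.48.
The quoted forward overvalues AUD, so borrow CAD, buy AUD at spot, deposit the AUD at 6.78%, and sell the proceeds forward at 0.8053.
Arbitrage profit = |622,401.87 − 609,121.48| = CAD 13,280.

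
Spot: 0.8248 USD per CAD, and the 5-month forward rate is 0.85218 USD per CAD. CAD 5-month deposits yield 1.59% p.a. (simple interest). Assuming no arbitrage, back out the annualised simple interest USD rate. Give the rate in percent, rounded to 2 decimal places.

T = 5/12 years.
F/S = 0.85218/0.8248 = 1.0331959 = (growth of USD) / (growth of CAD).
CAD growth factor: 1 + 0.0159×5/12 = 1.006625.
So the USD growth factor = 1.0400408.
r = (1.0400408 − 1)/(5/12) = 0.096098 → 9.61%.

9.61%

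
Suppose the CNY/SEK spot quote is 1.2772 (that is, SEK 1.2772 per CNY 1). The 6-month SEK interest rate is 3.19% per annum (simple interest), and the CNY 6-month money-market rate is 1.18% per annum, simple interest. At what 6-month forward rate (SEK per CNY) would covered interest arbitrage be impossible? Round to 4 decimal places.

1.2900

T = 6/12 years.
SEK accumulates by 1 + 0.0319×6/12 = 1.015950.
CNY accumulates by 1 + 0.0118×6/12 = 1.005900.
CIP: F = S · (grow SEK)/(grow CNY) = 1.2772 × 1.015950/1.005900 = 1.289961 SEK per CNY.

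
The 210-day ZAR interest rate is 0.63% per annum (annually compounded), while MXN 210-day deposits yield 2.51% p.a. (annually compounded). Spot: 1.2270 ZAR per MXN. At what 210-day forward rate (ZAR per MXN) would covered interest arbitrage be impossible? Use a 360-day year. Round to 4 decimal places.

1.2138

T = 210/360 years.
ZAR accumulates by (1 + 0.0063)^(210/360) = 1.0036702.
MXN growth factor: (1 + 0.0251)^(210/360) = 1.014566.
Forward (ZAR per MXN) = 1.227 × 1.0036702 / 1.014566 = 1.213823.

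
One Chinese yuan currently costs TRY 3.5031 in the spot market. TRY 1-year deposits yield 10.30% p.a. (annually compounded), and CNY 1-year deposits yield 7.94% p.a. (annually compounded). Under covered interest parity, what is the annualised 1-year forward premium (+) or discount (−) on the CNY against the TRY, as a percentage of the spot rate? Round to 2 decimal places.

T = 1 year.
No-arbitrage forward: 3.5031 × 1.103000 / 1.079400 = 3.5796918 TRY/CNY.
(F − S)/S ÷ T = (3.5796918 − 3.5031)/3.5031/1 = 0.021864 → 2.19%.

+2.19%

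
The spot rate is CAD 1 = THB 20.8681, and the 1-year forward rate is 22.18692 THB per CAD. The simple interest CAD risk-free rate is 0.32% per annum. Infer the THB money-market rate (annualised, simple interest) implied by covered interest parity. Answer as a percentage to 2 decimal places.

6.66%

T = 1 year.
CIP gives F = S · g_THB/g_CAD, so g_THB/g_CAD = 22.18692/20.8681 = 1.0631979.
The CAD side grows by 1 + 0.0032×1 = 1.003200.
So the THB growth factor = 1.0666001.
(1.0666001 − 1)/T = 0.066600, i.e. 6.66%.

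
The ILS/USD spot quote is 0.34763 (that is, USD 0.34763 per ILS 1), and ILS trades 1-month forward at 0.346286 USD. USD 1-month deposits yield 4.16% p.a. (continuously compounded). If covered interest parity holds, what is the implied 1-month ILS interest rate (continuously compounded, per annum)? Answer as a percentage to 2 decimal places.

8.81%

T = 1/12 years.
F/S = 0.346286/0.34763 = 0.9961338 = (growth of USD) / (growth of ILS).
USD growth factor: e^(0.0416×1/12) = 1.0034727.
So the ILS growth factor = 1.0073674.
Take logs: ln 1.0073674 / (1/12) = 0.088085, so 8.81%.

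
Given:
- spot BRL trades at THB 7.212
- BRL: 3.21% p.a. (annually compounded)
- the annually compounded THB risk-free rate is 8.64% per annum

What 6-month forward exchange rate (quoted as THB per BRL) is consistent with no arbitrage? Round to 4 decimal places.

T = 6/12 years.
THB growth factor: (1 + 0.0864)^(6/12) = 1.0423051.
BRL growth factor: (1 + 0.0321)^(6/12) = 1.0159232.
CIP: F = S · (grow THB)/(grow BRL) = 7.212 × 1.0423051/1.0159232 = 7.399284 THB per BRL.

7.3993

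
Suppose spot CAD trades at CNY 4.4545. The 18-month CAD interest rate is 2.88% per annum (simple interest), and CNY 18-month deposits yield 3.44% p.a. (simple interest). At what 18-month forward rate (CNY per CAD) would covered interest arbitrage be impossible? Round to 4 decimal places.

T = 18/12 years.
CNY growth factor: 1 + 0.0344×18/12 = 1.051600.
CAD growth factor: 1 + 0.0288×18/12 = 1.043200.
So F = 4.4545 × 1.051600 / 1.043200 = 4.490368 (CNY/CAD).

4.4904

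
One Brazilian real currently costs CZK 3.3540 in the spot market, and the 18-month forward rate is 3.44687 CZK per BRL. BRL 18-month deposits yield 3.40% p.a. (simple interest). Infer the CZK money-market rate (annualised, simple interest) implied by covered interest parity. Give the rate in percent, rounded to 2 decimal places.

T = 18/12 years.
F/S = 3.44687/3.354 = 1.0276893 = (growth of CZK) / (growth of BRL).
BRL growth factor: 1 + 0.0340×18/12 = 1.051000.
Hence g_CZK = 1.0801015.
r = (1.0801015 − 1)/(18/12) = 0.053401 → 5.34%.

5.34%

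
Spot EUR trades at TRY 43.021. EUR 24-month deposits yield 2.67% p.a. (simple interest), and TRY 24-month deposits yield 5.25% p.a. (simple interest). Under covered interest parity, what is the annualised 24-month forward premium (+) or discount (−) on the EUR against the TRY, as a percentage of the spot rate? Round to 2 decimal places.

T = 2 years.
F = S · g_TRY/g_EUR = 43.021 × 1.105000/1.053400 = 45.128351.
(F − S)/S ÷ T = (45.128351 − 43.021)/43.021/2 = 0.024492 → 2.45%.

+2.45%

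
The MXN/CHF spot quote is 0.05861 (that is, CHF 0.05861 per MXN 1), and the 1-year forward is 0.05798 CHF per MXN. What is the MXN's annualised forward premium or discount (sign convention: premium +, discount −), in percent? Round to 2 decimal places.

-1.07%

T = 1 year.
MXN trades forward at -1.07490% vs spot over the period.
Per annum: -0.0107490 / 1 = -0.010749 = -1.07%.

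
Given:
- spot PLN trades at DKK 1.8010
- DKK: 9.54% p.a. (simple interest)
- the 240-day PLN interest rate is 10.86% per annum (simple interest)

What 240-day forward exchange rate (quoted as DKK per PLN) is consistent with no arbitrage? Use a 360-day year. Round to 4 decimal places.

1.7862

T = 240/360 years.
DKK growth factor: 1 + 0.0954×240/360 = 1.063600.
Growth of 1 PLN over T: 1 + 0.1086×240/360 = 1.072400.
CIP: F = S · (grow DKK)/(grow PLN) = 1.801 × 1.063600/1.072400 = 1.786221 DKK per PLN.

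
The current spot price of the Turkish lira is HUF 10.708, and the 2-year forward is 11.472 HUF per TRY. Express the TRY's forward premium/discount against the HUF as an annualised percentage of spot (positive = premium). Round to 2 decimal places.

T = 2 years.
(F − S)/S = (11.472 − 10.708)/10.708 = 0.0713485.
Annualise by dividing by T: 0.0713485 / 2 = 0.035674 → 3.57%.

+3.57%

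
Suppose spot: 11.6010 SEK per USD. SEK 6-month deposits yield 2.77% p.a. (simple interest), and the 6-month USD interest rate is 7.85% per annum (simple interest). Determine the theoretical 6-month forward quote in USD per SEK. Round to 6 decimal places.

0.088359

T = 6/12 years.
SEK growth factor: 1 + 0.0277×6/12 = 1.013850.
USD accumulates by 1 + 0.0785×6/12 = 1.039250.
So F = 11.601 × 1.013850 / 1.039250 = 11.31746 (SEK/USD).
Quoted the other way: 1/11.31746 = 0.088359 USD per SEK.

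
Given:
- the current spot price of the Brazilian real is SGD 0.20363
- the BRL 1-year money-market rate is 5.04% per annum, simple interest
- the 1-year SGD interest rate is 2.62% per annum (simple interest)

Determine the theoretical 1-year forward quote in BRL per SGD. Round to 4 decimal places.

5.0267

T = 1 year.
Growth of 1 SGD over T: 1 + 0.0262×1 = 1.026200.
Growth of 1 BRL over T: 1 + 0.0504×1 = 1.050400.
So F = 0.20363 × 1.026200 / 1.050400 = 0.1989386 (SGD/BRL).
Invert for BRL per SGD: 1 / 0.1989386 = 5.0267.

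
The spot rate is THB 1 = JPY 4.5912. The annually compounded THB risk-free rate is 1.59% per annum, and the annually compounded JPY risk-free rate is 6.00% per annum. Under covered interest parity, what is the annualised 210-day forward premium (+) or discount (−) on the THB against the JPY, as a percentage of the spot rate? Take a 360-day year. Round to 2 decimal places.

+4.30%

T = 210/360 years.
F = S · g_JPY/g_THB = 4.5912 × 1.0345745/1.0092445 = 4.7064299.
Annualised premium = (F − S)/S × (1/T) = (4.7064299 − 4.5912)/4.5912 ÷ (210/360) = 4.30%.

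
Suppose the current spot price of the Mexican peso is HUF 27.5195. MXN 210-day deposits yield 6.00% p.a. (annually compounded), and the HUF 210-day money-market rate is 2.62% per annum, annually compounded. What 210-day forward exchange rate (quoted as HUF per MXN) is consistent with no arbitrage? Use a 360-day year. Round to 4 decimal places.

27.0042

T = 210/360 years.
Growth of 1 HUF over T: (1 + 0.0262)^(210/360) = 1.01520093.
MXN accumulates by (1 + 0.0600)^(210/360) = 1.03457446.
CIP: F = S · (grow HUF)/(grow MXN) = 27.5195 × 1.01520093/1.03457446 = 27.004167 HUF per MXN.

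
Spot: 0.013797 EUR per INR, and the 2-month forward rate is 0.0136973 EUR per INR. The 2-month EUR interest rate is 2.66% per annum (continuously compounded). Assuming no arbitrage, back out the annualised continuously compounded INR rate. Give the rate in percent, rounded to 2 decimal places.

T = 2/12 years.
CIP gives F = S · g_EUR/g_INR, so g_EUR/g_INR = 0.0136973/0.013797 = 0.9927738.
EUR growth factor: e^(0.0266×2/12) = 1.0044432.
Hence g_INR = 1.0117543.
Take logs: ln 1.0117543 / (2/12) = 0.070115, so 7.01%.

7.01%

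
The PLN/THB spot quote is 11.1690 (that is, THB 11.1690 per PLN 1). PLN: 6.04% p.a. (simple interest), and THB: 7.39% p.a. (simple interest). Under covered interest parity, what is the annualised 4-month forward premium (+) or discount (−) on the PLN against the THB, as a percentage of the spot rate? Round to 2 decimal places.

+1.32%

T = 4/12 years.
No-arbitrage forward: 11.169 × 1.0246333 / 1.0201333 = 11.2182686 THB/PLN.
Annualised premium = (F − S)/S × (1/T) = (11.2182686 − 11.169)/11.169 ÷ (4/12) = 1.32%.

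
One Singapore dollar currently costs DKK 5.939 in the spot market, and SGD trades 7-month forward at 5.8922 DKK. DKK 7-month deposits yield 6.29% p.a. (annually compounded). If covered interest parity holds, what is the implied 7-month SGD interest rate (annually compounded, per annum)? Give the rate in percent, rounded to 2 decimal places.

7.74%

T = 7/12 years.
CIP gives F = S · g_DKK/g_SGD, so g_DKK/g_SGD = 5.8922/5.939 = 0.9921199.
The DKK side grows by (1 + 0.0629)^(7/12) = 1.0362246.
Hence g_SGD = 1.044455.
Annualise: 1.044455^(12/7) − 1 = 0.077413 = 7.74%.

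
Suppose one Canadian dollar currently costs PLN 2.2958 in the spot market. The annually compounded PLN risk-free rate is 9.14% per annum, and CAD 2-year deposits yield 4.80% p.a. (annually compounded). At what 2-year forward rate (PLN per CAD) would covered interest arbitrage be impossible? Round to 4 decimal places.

2.4899

T = 2 years.
PLN growth factor: (1 + 0.0914)^2 = 1.191154.
CAD accumulates by (1 + 0.0480)^2 = 1.098304.
CIP: F = S · (grow PLN)/(grow CAD) = 2.2958 × 1.191154/1.098304 = 2.489886 PLN per CAD.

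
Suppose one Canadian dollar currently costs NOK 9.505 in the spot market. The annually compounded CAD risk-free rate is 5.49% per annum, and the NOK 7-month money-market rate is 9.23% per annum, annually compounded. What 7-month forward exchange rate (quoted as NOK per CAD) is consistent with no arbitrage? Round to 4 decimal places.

T = 7/12 years.
NOK growth factor: (1 + 0.0923)^(7/12) = 1.0528491.
CAD accumulates by (1 + 0.0549)^(7/12) = 1.0316679.
Forward (NOK per CAD) = 9.505 × 1.0528491 / 1.0316679 = 9.700147.

9.7001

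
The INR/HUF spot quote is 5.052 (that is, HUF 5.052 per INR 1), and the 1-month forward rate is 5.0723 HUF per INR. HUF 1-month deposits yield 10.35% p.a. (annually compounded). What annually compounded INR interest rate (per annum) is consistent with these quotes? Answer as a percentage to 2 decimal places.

T = 1/12 years.
By CIP, F/S equals the HUF-to-INR growth ratio: 5.0723/5.052 = 1.0040182.
The HUF side grows by (1 + 0.1035)^(1/12) = 1.008241.
So the INR growth factor = 1.0042059.
Annualise: 1.0042059^(12/1) − 1 = 0.051655 = 5.17%.

5.17%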